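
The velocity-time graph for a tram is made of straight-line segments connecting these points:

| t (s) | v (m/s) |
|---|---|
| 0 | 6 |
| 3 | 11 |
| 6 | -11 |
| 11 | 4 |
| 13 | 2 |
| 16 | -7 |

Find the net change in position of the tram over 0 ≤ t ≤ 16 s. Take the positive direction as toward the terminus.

Displacement is the signed area under the v-t curve.
0–3 s: ½(6 + 11)(3) = 25.5 m
3–6 s: ½(11 + -11)(3) = 0 m
6–11 s: ½(-11 + 4)(5) = -17.5 m
11–13 s: ½(4 + 2)(2) = 6 m
13–16 s: ½(2 + -7)(3) = -7.5 m
Net displacement = 6.5 m

6.5 m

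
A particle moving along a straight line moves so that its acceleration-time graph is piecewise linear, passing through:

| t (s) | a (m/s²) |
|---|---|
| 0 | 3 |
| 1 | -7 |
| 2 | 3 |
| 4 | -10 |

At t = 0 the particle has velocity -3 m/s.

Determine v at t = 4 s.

Δv equals the area under the a-t graph; then v = v₀ + Δv.
0–1 s: ½(3 + -7)(1) = -2 m/s
1–2 s: ½(-7 + 3)(1) = -2 m/s
2–4 s: ½(3 + -10)(2) = -7 m/s
Δv = -11 m/s, so v(4) = -3 + (-11) = -14 m/s.

-14 m/s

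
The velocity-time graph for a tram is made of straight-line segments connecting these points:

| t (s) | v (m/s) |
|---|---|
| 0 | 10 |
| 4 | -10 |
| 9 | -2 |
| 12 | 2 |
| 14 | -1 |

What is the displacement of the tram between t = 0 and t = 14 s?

-29 m

Net displacement equals the area under the velocity-time graph (areas below the axis count negative).
0–4 s: ½(10 + -10)(4) = 0 m
4–9 s: ½(-10 + -2)(5) = -30 m
9–12 s: ½(-2 + 2)(3) = 0 m
12–14 s: ½(2 + -1)(2) = 1 m
Net displacement = -29 m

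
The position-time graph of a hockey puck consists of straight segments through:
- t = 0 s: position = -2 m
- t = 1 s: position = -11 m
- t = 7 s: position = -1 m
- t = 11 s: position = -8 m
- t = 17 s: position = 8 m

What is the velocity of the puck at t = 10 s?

-1.75 m/s

Velocity is the slope of the x-t graph on 7–11 s: (-8 − -1)/(11 − 7) = -1.75 m/s.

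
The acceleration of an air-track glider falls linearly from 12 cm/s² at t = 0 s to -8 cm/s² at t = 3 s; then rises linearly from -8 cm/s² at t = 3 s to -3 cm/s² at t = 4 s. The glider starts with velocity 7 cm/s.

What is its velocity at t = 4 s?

Δv equals the area under the a-t graph; then v = v₀ + Δv.
0–3 s: ½(12 + -8)(3) = 6 cm/s
3–4 s: ½(-8 + -3)(1) = -5.5 cm/s
Δv = 0.5 cm/s, so v(4) = 7 + (0.5) = 7.5 cm/s.

7.5 cm/s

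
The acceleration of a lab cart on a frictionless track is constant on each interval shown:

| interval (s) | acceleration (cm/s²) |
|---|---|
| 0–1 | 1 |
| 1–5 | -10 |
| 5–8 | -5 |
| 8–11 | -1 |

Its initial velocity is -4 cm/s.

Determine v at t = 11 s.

Δv equals the area under the a-t graph; then v = v₀ + Δv.
0–1 s: 1 × 1 = 1 cm/s
1–5 s: -10 × 4 = -40 cm/s
5–8 s: -5 × 3 = -15 cm/s
8–11 s: -1 × 3 = -3 cm/s
Δv = -57 cm/s, so v(11) = -4 + (-57) = -61 cm/s.

-61 cm/s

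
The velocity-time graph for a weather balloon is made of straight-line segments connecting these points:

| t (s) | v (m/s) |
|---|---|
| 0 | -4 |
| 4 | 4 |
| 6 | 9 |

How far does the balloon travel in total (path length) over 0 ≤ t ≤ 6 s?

Distance (not displacement) is the total path length: add the absolute areas under v-t.
0–4 s: v = 0 at t = 2 s; triangle areas 4 + 4 = 8 m
4–6 s: |½(4 + 9)(2)| = 13 m
Total distance = 21 m

21 m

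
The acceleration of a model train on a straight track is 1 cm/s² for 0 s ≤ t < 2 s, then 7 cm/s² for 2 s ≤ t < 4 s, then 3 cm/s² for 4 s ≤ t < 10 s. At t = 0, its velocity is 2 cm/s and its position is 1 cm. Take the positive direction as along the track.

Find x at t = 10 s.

On each constant-a segment, Δv = aΔt and Δx = v₀Δt + ½aΔt²; chain segment to segment.
0–2 s: v starts 2 cm/s; Δx = 2·2 + ½·1·2² = 6 cm; v ends 4 cm/s.
2–4 s: v starts 4 cm/s; Δx = 4·2 + ½·7·2² = 22 cm; v ends 18 cm/s.
4–10 s: v starts 18 cm/s; Δx = 18·6 + ½·3·6² = 162 cm; v ends 36 cm/s.
x(10) = 1 + Σ Δx = 191 cm.

191 cm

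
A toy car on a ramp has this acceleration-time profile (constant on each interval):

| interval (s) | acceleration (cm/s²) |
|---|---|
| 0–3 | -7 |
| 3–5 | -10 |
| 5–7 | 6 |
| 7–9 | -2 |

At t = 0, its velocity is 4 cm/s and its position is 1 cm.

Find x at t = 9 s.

On each constant-a segment, Δv = aΔt and Δx = v₀Δt + ½aΔt²; chain segment to segment.
0–3 s: v starts 4 cm/s; Δx = 4·3 + ½·-7·3² = -19.5 cm; v ends -17 cm/s.
3–5 s: v starts -17 cm/s; Δx = -17·2 + ½·-10·2² = -54 cm; v ends -37 cm/s.
5–7 s: v starts -37 cm/s; Δx = -37·2 + ½·6·2² = -62 cm; v ends -25 cm/s.
7–9 s: v starts -25 cm/s; Δx = -25·2 + ½·-2·2² = -54 cm; v ends -29 cm/s.
x(9) = 1 + Σ Δx = -188.5 cm.

-188.5 cm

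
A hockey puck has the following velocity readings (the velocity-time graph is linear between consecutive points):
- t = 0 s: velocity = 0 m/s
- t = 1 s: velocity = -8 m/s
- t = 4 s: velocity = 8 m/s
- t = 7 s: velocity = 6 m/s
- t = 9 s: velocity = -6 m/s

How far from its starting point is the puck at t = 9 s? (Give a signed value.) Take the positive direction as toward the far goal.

17 m

Displacement is the signed area under the v-t curve.
0–1 s: ½(0 + -8)(1) = -4 m
1–4 s: ½(-8 + 8)(3) = 0 m
4–7 s: ½(8 + 6)(3) = 21 m
7–9 s: ½(6 + -6)(2) = 0 m
Net displacement = 17 m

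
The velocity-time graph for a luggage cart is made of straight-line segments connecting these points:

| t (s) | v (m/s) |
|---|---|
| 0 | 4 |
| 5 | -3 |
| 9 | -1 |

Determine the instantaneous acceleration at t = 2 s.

-1.4 m/s²

Acceleration is the slope of the v-t graph on 0–5 s: (-3 − 4)/(5 − 0) = -1.4 m/s².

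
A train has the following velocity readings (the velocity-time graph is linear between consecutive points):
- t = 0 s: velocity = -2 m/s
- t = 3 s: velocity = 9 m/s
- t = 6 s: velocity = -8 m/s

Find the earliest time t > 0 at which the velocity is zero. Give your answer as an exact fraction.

t = 6/11 s

v changes sign on 0–3 s (from -2 to 9); the graph is linear there, so v = 0 at t = 0 + (2)·(3 − 0)/(9 − -2) = 6/11 s.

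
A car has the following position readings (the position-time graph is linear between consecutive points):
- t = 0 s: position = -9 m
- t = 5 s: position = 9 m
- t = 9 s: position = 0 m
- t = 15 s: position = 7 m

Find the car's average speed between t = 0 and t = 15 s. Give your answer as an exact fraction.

34/15 m/s

Average speed = (total path length)/(elapsed time); on a piecewise-linear x-t graph the path length is Σ|Δx|.
0–5 s: |Δx| = |9 − -9| = 18 m
5–9 s: |Δx| = |0 − 9| = 9 m
9–15 s: |Δx| = |7 − 0| = 7 m
Total path = 34 m; average speed = 34/15 = 34/15 m/s.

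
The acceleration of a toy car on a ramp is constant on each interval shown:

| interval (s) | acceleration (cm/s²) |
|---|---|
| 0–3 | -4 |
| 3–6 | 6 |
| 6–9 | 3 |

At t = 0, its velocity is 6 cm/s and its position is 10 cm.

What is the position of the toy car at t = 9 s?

On each constant-a segment, Δv = aΔt and Δx = v₀Δt + ½aΔt²; chain segment to segment.
0–3 s: v starts 6 cm/s; Δx = 6·3 + ½·-4·3² = 0 cm; v ends -6 cm/s.
3–6 s: v starts -6 cm/s; Δx = -6·3 + ½·6·3² = 9 cm; v ends 12 cm/s.
6–9 s: v starts 12 cm/s; Δx = 12·3 + ½·3·3² = 49.5 cm; v ends 21 cm/s.
x(9) = 10 + Σ Δx = 68.5 cm.

68.5 cm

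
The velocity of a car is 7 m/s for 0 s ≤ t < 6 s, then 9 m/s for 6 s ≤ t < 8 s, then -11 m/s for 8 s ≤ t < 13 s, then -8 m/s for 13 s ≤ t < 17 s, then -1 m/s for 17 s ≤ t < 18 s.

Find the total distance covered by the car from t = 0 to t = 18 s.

148 m

Distance (not displacement) is the total path length: add the absolute areas under v-t.
0–6 s: |7| × 6 = 42 m
6–8 s: |9| × 2 = 18 m
8–13 s: |-11| × 5 = 55 m
13–17 s: |-8| × 4 = 32 m
17–18 s: |-1| × 1 = 1 m
Total distance = 148 m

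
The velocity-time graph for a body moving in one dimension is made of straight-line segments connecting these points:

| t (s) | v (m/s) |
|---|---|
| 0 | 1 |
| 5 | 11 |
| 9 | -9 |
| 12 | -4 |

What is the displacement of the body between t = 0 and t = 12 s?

14.5 m

Displacement is the signed area under the v-t curve.
0–5 s: ½(1 + 11)(5) = 30 m
5–9 s: ½(11 + -9)(4) = 4 m
9–12 s: ½(-9 + -4)(3) = -19.5 m
Net displacement = 14.5 m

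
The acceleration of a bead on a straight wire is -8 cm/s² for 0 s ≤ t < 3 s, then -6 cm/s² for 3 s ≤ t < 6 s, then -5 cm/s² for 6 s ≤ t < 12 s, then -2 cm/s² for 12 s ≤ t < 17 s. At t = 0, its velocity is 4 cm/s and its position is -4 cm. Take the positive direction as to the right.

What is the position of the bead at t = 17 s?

-798 cm

On each constant-a segment, Δv = aΔt and Δx = v₀Δt + ½aΔt²; chain segment to segment.
0–3 s: v starts 4 cm/s; Δx = 4·3 + ½·-8·3² = -24 cm; v ends -20 cm/s.
3–6 s: v starts -20 cm/s; Δx = -20·3 + ½·-6·3² = -87 cm; v ends -38 cm/s.
6–12 s: v starts -38 cm/s; Δx = -38·6 + ½·-5·6² = -318 cm; v ends -68 cm/s.
12–17 s: v starts -68 cm/s; Δx = -68·5 + ½·-2·5² = -365 cm; v ends -78 cm/s.
x(17) = -4 + Σ Δx = -798 cm.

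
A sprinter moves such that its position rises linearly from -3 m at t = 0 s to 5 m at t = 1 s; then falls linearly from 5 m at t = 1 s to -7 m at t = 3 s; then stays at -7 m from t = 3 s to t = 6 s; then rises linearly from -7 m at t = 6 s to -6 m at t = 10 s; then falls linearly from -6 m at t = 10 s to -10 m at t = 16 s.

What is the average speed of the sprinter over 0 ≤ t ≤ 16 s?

1.5625 m/s

Average speed = (total path length)/(elapsed time); on a piecewise-linear x-t graph the path length is Σ|Δx|.
0–1 s: |Δx| = |5 − -3| = 8 m
1–3 s: |Δx| = |-7 − 5| = 12 m
3–6 s: |Δx| = |-7 − -7| = 0 m
6–10 s: |Δx| = |-6 − -7| = 1 m
10–16 s: |Δx| = |-10 − -6| = 4 m
Total path = 25 m; average speed = 25/16 = 1.5625 m/s.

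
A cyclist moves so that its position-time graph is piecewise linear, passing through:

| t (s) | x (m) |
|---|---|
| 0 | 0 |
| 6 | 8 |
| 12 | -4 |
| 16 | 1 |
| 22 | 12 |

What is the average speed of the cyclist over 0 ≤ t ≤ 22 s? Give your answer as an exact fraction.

18/11 m/s

Average speed = (total path length)/(elapsed time); on a piecewise-linear x-t graph the path length is Σ|Δx|.
0–6 s: |Δx| = |8 − 0| = 8 m
6–12 s: |Δx| = |-4 − 8| = 12 m
12–16 s: |Δx| = |1 − -4| = 5 m
16–22 s: |Δx| = |12 − 1| = 11 m
Total path = 36 m; average speed = 36/22 = 18/11 m/s.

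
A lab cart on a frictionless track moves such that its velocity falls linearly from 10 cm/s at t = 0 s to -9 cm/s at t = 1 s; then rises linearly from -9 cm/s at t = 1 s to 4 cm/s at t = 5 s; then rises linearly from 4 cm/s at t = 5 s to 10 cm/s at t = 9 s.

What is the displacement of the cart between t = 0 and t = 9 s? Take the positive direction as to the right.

Displacement is the signed area under the v-t curve.
0–1 s: ½(10 + -9)(1) = 0.5 cm
1–5 s: ½(-9 + 4)(4) = -10 cm
5–9 s: ½(4 + 10)(4) = 28 cm
Net displacement = 18.5 cm

18.5 cm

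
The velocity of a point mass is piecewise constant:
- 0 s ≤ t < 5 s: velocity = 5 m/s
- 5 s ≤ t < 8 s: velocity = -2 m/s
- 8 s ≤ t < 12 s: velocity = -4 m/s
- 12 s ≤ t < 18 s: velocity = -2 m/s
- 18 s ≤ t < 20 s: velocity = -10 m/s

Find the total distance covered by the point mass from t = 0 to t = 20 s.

79 m

Distance (not displacement) is the total path length: add the absolute areas under v-t.
0–5 s: |5| × 5 = 25 m
5–8 s: |-2| × 3 = 6 m
8–12 s: |-4| × 4 = 16 m
12–18 s: |-2| × 6 = 12 m
18–20 s: |-10| × 2 = 20 m
Total distance = 79 m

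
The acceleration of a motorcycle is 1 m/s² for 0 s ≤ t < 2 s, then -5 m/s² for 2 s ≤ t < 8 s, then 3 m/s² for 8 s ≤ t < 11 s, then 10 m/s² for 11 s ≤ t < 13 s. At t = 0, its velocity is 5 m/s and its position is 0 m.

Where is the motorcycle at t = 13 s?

On each constant-a segment, Δv = aΔt and Δx = v₀Δt + ½aΔt²; chain segment to segment.
0–2 s: v starts 5 m/s; Δx = 5·2 + ½·1·2² = 12 m; v ends 7 m/s.
2–8 s: v starts 7 m/s; Δx = 7·6 + ½·-5·6² = -48 m; v ends -23 m/s.
8–11 s: v starts -23 m/s; Δx = -23·3 + ½·3·3² = -55.5 m; v ends -14 m/s.
11–13 s: v starts -14 m/s; Δx = -14·2 + ½·10·2² = -8 m; v ends 6 m/s.
x(13) = 0 + Σ Δx = -99.5 m.

-99.5 m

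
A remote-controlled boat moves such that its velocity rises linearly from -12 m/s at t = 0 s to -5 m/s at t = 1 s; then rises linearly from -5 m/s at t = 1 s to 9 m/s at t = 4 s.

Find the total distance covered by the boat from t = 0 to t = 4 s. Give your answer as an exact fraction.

Total distance travelled is ∫|v| dt — sum the magnitudes of each area piece.
0–1 s: |½(-12 + -5)(1)| = 8.5 m
1–4 s: v = 0 at t = 29/14 s; triangle areas 75/28 + 243/28 = 159/14 m
Total distance = 139/7 m

139/7 m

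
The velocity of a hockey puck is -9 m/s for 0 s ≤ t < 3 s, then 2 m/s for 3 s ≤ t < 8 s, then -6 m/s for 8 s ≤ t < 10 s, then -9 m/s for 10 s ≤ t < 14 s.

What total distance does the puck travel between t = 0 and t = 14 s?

85 m

Total distance travelled is ∫|v| dt — sum the magnitudes of each area piece.
0–3 s: |-9| × 3 = 27 m
3–8 s: |2| × 5 = 10 m
8–10 s: |-6| × 2 = 12 m
10–14 s: |-9| × 4 = 36 m
Total distance = 85 m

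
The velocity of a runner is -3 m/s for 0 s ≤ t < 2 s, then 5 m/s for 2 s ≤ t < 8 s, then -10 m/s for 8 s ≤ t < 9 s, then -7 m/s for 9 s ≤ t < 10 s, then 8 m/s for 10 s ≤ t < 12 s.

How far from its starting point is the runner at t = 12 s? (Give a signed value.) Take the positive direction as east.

23 m

Net displacement equals the area under the velocity-time graph (areas below the axis count negative).
0–2 s: -3 × 2 = -6 m
2–8 s: 5 × 6 = 30 m
8–9 s: -10 × 1 = -10 m
9–10 s: -7 × 1 = -7 m
10–12 s: 8 × 2 = 16 m
Net displacement = 23 m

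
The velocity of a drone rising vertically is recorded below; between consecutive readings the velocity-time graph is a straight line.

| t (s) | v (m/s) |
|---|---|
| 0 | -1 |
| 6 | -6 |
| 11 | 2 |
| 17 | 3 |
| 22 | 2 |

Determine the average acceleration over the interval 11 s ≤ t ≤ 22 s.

0 m/s²

Average acceleration = Δv/Δt = (2 − 2)/(22 − 11) = 0 m/s².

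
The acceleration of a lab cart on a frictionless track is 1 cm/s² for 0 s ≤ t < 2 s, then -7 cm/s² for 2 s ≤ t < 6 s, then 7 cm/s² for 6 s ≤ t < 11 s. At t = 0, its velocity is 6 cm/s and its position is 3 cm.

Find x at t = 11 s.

-19.5 cm

On each constant-a segment, Δv = aΔt and Δx = v₀Δt + ½aΔt²; chain segment to segment.
0–2 s: v starts 6 cm/s; Δx = 6·2 + ½·1·2² = 14 cm; v ends 8 cm/s.
2–6 s: v starts 8 cm/s; Δx = 8·4 + ½·-7·4² = -24 cm; v ends -20 cm/s.
6–11 s: v starts -20 cm/s; Δx = -20·5 + ½·7·5² = -12.5 cm; v ends 15 cm/s.
x(11) = 3 + Σ Δx = -19.5 cm.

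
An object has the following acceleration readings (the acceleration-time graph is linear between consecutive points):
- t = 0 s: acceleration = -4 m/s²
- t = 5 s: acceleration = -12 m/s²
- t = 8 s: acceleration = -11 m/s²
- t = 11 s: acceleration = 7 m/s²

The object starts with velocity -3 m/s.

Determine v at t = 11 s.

-83.5 m/s

Δv equals the area under the a-t graph; then v = v₀ + Δv.
0–5 s: ½(-4 + -12)(5) = -40 m/s
5–8 s: ½(-12 + -11)(3) = -34.5 m/s
8–11 s: ½(-11 + 7)(3) = -6 m/s
Δv = -80.5 m/s, so v(11) = -3 + (-80.5) = -83.5 m/s.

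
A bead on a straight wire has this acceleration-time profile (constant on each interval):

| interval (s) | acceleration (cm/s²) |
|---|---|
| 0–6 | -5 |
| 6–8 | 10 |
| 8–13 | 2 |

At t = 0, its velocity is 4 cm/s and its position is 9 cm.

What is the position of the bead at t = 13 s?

On each constant-a segment, Δv = aΔt and Δx = v₀Δt + ½aΔt²; chain segment to segment.
0–6 s: v starts 4 cm/s; Δx = 4·6 + ½·-5·6² = -66 cm; v ends -26 cm/s.
6–8 s: v starts -26 cm/s; Δx = -26·2 + ½·10·2² = -32 cm; v ends -6 cm/s.
8–13 s: v starts -6 cm/s; Δx = -6·5 + ½·2·5² = -5 cm; v ends 4 cm/s.
x(13) = 9 + Σ Δx = -94 cm.

-94 cm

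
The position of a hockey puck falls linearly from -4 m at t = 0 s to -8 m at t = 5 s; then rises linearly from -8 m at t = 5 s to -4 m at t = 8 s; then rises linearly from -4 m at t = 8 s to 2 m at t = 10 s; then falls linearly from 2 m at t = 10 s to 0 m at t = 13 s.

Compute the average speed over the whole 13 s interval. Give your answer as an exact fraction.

Average speed = (total path length)/(elapsed time); on a piecewise-linear x-t graph the path length is Σ|Δx|.
0–5 s: |Δx| = |-8 − -4| = 4 m
5–8 s: |Δx| = |-4 − -8| = 4 m
8–10 s: |Δx| = |2 − -4| = 6 m
10–13 s: |Δx| = |0 − 2| = 2 m
Total path = 16 m; average speed = 16/13 = 16/13 m/s.

16/13 m/s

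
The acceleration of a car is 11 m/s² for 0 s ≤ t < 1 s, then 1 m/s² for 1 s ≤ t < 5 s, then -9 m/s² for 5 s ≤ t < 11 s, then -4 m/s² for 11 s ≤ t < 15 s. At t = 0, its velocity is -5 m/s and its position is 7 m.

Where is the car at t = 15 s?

-270.5 m

On each constant-a segment, Δv = aΔt and Δx = v₀Δt + ½aΔt²; chain segment to segment.
0–1 s: v starts -5 m/s; Δx = -5·1 + ½·11·1² = 0.5 m; v ends 6 m/s.
1–5 s: v starts 6 m/s; Δx = 6·4 + ½·1·4² = 32 m; v ends 10 m/s.
5–11 s: v starts 10 m/s; Δx = 10·6 + ½·-9·6² = -102 m; v ends -44 m/s.
11–15 s: v starts -44 m/s; Δx = -44·4 + ½·-4·4² = -208 m; v ends -60 m/s.
x(15) = 7 + Σ Δx = -270.5 m.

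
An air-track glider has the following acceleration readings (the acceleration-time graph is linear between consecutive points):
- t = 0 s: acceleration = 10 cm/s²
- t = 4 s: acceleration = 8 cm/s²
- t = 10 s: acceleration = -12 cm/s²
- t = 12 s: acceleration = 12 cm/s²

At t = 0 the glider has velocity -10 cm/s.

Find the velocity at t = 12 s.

14 cm/s

Δv equals the area under the a-t graph; then v = v₀ + Δv.
0–4 s: ½(10 + 8)(4) = 36 cm/s
4–10 s: ½(8 + -12)(6) = -12 cm/s
10–12 s: ½(-12 + 12)(2) = 0 cm/s
Δv = 24 cm/s, so v(12) = -10 + (24) = 14 cm/s.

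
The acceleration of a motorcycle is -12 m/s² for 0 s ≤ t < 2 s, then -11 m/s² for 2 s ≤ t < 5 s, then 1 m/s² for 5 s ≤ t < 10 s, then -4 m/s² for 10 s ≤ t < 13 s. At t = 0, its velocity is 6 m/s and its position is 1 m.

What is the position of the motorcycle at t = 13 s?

On each constant-a segment, Δv = aΔt and Δx = v₀Δt + ½aΔt²; chain segment to segment.
0–2 s: v starts 6 m/s; Δx = 6·2 + ½·-12·2² = -12 m; v ends -18 m/s.
2–5 s: v starts -18 m/s; Δx = -18·3 + ½·-11·3² = -103.5 m; v ends -51 m/s.
5–10 s: v starts -51 m/s; Δx = -51·5 + ½·1·5² = -242.5 m; v ends -46 m/s.
10–13 s: v starts -46 m/s; Δx = -46·3 + ½·-4·3² = -156 m; v ends -58 m/s.
x(13) = 1 + Σ Δx = -513 m.

-513 m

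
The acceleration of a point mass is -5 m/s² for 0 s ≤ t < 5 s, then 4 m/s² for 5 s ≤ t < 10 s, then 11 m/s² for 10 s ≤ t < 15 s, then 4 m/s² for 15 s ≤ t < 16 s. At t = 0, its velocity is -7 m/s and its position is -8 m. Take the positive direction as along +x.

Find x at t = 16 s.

-93 m

On each constant-a segment, Δv = aΔt and Δx = v₀Δt + ½aΔt²; chain segment to segment.
0–5 s: v starts -7 m/s; Δx = -7·5 + ½·-5·5² = -97.5 m; v ends -32 m/s.
5–10 s: v starts -32 m/s; Δx = -32·5 + ½·4·5² = -110 m; v ends -12 m/s.
10–15 s: v starts -12 m/s; Δx = -12·5 + ½·11·5² = 77.5 m; v ends 43 m/s.
15–16 s: v starts 43 m/s; Δx = 43·1 + ½·4·1² = 45 m; v ends 47 m/s.
x(16) = -8 + Σ Δx = -93 m.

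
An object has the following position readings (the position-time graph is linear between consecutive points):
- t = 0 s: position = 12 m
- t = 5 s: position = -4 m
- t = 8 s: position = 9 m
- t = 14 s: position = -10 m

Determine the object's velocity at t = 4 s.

Velocity is the slope of the x-t graph on 0–5 s: (-4 − 12)/(5 − 0) = -3.2 m/s.

-3.2 m/s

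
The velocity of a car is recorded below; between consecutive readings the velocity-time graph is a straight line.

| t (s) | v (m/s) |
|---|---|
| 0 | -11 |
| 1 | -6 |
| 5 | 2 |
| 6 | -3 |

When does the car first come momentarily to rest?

v changes sign on 1–5 s (from -6 to 2); the graph is linear there, so v = 0 at t = 1 + (6)·(5 − 1)/(2 − -6) = 4 s.

t = 4 s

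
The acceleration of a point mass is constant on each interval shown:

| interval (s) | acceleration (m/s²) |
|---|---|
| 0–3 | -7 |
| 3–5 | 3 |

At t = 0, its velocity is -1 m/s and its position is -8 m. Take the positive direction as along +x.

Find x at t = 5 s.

On each constant-a segment, Δv = aΔt and Δx = v₀Δt + ½aΔt²; chain segment to segment.
0–3 s: v starts -1 m/s; Δx = -1·3 + ½·-7·3² = -34.5 m; v ends -22 m/s.
3–5 s: v starts -22 m/s; Δx = -22·2 + ½·3·2² = -38 m; v ends -16 m/s.
x(5) = -8 + Σ Δx = -80.5 m.

-80.5 m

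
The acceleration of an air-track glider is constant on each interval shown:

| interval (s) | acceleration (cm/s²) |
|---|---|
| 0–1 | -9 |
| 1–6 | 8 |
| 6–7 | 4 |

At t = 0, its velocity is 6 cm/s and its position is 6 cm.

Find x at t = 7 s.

On each constant-a segment, Δv = aΔt and Δx = v₀Δt + ½aΔt²; chain segment to segment.
0–1 s: v starts 6 cm/s; Δx = 6·1 + ½·-9·1² = 1.5 cm; v ends -3 cm/s.
1–6 s: v starts -3 cm/s; Δx = -3·5 + ½·8·5² = 85 cm; v ends 37 cm/s.
6–7 s: v starts 37 cm/s; Δx = 37·1 + ½·4·1² = 39 cm; v ends 41 cm/s.
x(7) = 6 + Σ Δx = 131.5 cm.

131.5 cm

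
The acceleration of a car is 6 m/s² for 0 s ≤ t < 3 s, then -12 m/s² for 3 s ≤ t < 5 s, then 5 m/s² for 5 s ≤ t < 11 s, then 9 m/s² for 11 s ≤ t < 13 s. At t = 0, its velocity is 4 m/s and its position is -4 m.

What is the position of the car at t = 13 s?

On each constant-a segment, Δv = aΔt and Δx = v₀Δt + ½aΔt²; chain segment to segment.
0–3 s: v starts 4 m/s; Δx = 4·3 + ½·6·3² = 39 m; v ends 22 m/s.
3–5 s: v starts 22 m/s; Δx = 22·2 + ½·-12·2² = 20 m; v ends -2 m/s.
5–11 s: v starts -2 m/s; Δx = -2·6 + ½·5·6² = 78 m; v ends 28 m/s.
11–13 s: v starts 28 m/s; Δx = 28·2 + ½·9·2² = 74 m; v ends 46 m/s.
x(13) = -4 + Σ Δx = 207 m.

207 m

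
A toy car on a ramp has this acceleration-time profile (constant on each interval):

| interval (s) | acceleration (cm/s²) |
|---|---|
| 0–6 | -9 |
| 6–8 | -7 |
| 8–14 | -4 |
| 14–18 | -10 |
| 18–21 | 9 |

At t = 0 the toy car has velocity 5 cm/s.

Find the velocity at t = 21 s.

Δv equals the area under the a-t graph; then v = v₀ + Δv.
0–6 s: -9 × 6 = -54 cm/s
6–8 s: -7 × 2 = -14 cm/s
8–14 s: -4 × 6 = -24 cm/s
14–18 s: -10 × 4 = -40 cm/s
18–21 s: 9 × 3 = 27 cm/s
Δv = -105 cm/s, so v(21) = 5 + (-105) = -100 cm/s.

-100 cm/s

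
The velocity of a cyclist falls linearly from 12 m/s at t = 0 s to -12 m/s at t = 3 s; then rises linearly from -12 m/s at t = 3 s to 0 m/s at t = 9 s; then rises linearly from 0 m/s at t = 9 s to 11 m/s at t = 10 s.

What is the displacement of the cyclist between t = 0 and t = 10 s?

-30.5 m

Net displacement equals the area under the velocity-time graph (areas below the axis count negative).
0–3 s: ½(12 + -12)(3) = 0 m
3–9 s: ½(-12 + 0)(6) = -36 m
9–10 s: ½(0 + 11)(1) = 5.5 m
Net displacement = -30.5 m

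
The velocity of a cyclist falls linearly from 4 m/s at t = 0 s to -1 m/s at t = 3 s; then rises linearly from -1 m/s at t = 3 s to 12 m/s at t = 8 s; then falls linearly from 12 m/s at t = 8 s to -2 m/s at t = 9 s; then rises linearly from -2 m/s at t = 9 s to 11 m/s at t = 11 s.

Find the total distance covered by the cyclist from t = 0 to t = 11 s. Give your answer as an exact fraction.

1676/35 m

Distance (not displacement) is the total path length: add the absolute areas under v-t.
0–3 s: v = 0 at t = 2.4 s; triangle areas 4.8 + 0.3 = 5.1 m
3–8 s: v = 0 at t = 44/13 s; triangle areas 5/26 + 360/13 = 725/26 m
8–9 s: v = 0 at t = 62/7 s; triangle areas 36/7 + 1/7 = 37/7 m
9–11 s: v = 0 at t = 121/13 s; triangle areas 4/13 + 121/13 = 125/13 m
Total distance = 1676/35 m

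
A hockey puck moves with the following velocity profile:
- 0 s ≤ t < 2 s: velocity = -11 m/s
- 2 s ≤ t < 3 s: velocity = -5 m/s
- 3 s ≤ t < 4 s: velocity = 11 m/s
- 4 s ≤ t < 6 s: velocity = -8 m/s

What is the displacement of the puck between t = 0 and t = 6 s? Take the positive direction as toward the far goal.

Net displacement equals the area under the velocity-time graph (areas below the axis count negative).
0–2 s: -11 × 2 = -22 m
2–3 s: -5 × 1 = -5 m
3–4 s: 11 × 1 = 11 m
4–6 s: -8 × 2 = -16 m
Net displacement = -32 m

-32 m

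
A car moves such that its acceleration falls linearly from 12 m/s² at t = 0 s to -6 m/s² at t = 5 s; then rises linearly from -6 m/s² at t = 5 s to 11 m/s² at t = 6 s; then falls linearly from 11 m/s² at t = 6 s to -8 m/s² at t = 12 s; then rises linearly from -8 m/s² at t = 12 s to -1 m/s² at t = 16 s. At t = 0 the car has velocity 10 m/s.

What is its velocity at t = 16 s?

18.5 m/s

Δv equals the area under the a-t graph; then v = v₀ + Δv.
0–5 s: ½(12 + -6)(5) = 15 m/s
5–6 s: ½(-6 + 11)(1) = 2.5 m/s
6–12 s: ½(11 + -8)(6) = 9 m/s
12–16 s: ½(-8 + -1)(4) = -18 m/s
Δv = 8.5 m/s, so v(16) = 10 + (8.5) = 18.5 m/s.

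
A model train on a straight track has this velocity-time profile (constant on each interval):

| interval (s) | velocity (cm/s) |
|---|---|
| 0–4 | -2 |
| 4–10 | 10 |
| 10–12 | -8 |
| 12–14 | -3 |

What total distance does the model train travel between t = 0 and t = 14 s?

90 cm

Distance (not displacement) is the total path length: add the absolute areas under v-t.
0–4 s: |-2| × 4 = 8 cm
4–10 s: |10| × 6 = 60 cm
10–12 s: |-8| × 2 = 16 cm
12–14 s: |-3| × 2 = 6 cm
Total distance = 90 cm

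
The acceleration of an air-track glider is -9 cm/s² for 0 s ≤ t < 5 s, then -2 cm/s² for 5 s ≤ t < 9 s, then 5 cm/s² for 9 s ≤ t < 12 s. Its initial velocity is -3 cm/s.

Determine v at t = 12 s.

-41 cm/s

Δv equals the area under the a-t graph; then v = v₀ + Δv.
0–5 s: -9 × 5 = -45 cm/s
5–9 s: -2 × 4 = -8 cm/s
9–12 s: 5 × 3 = 15 cm/s
Δv = -38 cm/s, so v(12) = -3 + (-38) = -41 cm/s.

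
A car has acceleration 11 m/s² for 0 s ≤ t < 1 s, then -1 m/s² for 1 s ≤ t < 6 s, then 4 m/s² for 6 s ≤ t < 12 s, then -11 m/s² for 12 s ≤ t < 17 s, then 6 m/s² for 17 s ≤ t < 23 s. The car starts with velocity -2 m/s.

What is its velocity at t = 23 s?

Δv equals the area under the a-t graph; then v = v₀ + Δv.
0–1 s: 11 × 1 = 11 m/s
1–6 s: -1 × 5 = -5 m/s
6–12 s: 4 × 6 = 24 m/s
12–17 s: -11 × 5 = -55 m/s
17–23 s: 6 × 6 = 36 m/s
Δv = 11 m/s, so v(23) = -2 + (11) = 9 m/s.

9 m/s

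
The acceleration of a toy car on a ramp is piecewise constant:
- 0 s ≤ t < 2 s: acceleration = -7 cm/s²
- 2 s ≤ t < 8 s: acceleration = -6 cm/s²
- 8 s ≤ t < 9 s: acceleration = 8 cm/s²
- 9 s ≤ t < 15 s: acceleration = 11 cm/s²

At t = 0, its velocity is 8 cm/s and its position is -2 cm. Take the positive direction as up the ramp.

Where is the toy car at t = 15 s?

-188 cm

On each constant-a segment, Δv = aΔt and Δx = v₀Δt + ½aΔt²; chain segment to segment.
0–2 s: v starts 8 cm/s; Δx = 8·2 + ½·-7·2² = 2 cm; v ends -6 cm/s.
2–8 s: v starts -6 cm/s; Δx = -6·6 + ½·-6·6² = -144 cm; v ends -42 cm/s.
8–9 s: v starts -42 cm/s; Δx = -42·1 + ½·8·1² = -38 cm; v ends -34 cm/s.
9–15 s: v starts -34 cm/s; Δx = -34·6 + ½·11·6² = -6 cm; v ends 32 cm/s.
x(15) = -2 + Σ Δx = -188 cm.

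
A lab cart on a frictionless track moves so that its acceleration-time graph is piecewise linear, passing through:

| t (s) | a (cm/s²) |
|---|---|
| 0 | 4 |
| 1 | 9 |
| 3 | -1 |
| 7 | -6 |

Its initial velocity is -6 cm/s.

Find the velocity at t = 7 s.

-5.5 cm/s

Δv equals the area under the a-t graph; then v = v₀ + Δv.
0–1 s: ½(4 + 9)(1) = 6.5 cm/s
1–3 s: ½(9 + -1)(2) = 8 cm/s
3–7 s: ½(-1 + -6)(4) = -14 cm/s
Δv = 0.5 cm/s, so v(7) = -6 + (0.5) = -5.5 cm/s.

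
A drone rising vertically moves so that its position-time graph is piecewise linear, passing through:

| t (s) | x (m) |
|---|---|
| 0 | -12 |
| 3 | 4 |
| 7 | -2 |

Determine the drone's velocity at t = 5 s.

Velocity is the slope of the x-t graph on 3–7 s: (-2 − 4)/(7 − 3) = -1.5 m/s.

-1.5 m/s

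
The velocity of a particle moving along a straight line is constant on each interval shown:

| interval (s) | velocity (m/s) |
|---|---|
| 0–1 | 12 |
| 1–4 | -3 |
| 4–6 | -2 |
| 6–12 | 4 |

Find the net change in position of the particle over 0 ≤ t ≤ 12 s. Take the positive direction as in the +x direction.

Net displacement equals the area under the velocity-time graph (areas below the axis count negative).
0–1 s: 12 × 1 = 12 m
1–4 s: -3 × 3 = -9 m
4–6 s: -2 × 2 = -4 m
6–12 s: 4 × 6 = 24 m
Net displacement = 23 m

23 m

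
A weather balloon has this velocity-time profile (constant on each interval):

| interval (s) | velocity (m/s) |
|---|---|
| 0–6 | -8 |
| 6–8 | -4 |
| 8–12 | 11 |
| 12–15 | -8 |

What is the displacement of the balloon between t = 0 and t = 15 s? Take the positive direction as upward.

-36 m

Displacement is the signed area under the v-t curve.
0–6 s: -8 × 6 = -48 m
6–8 s: -4 × 2 = -8 m
8–12 s: 11 × 4 = 44 m
12–15 s: -8 × 3 = -24 m
Net displacement = -36 m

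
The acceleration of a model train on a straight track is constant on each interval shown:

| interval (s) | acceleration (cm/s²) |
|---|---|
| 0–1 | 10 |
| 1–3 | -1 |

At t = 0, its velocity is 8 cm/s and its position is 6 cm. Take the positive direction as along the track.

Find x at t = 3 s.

On each constant-a segment, Δv = aΔt and Δx = v₀Δt + ½aΔt²; chain segment to segment.
0–1 s: v starts 8 cm/s; Δx = 8·1 + ½·10·1² = 13 cm; v ends 18 cm/s.
1–3 s: v starts 18 cm/s; Δx = 18·2 + ½·-1·2² = 34 cm; v ends 16 cm/s.
x(3) = 6 + Σ Δx = 53 cm.

53 cm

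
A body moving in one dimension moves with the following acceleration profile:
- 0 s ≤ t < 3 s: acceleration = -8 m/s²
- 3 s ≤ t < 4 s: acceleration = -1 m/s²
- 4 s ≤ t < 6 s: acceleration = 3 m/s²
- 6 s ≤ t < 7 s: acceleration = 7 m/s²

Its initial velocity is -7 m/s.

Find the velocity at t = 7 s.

Δv equals the area under the a-t graph; then v = v₀ + Δv.
0–3 s: -8 × 3 = -24 m/s
3–4 s: -1 × 1 = -1 m/s
4–6 s: 3 × 2 = 6 m/s
6–7 s: 7 × 1 = 7 m/s
Δv = -12 m/s, so v(7) = -7 + (-12) = -19 m/s.

-19 m/s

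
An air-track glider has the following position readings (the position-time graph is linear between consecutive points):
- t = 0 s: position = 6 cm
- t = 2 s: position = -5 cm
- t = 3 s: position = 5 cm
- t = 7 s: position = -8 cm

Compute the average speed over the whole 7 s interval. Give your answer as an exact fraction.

34/7 cm/s

Average speed = (total path length)/(elapsed time); on a piecewise-linear x-t graph the path length is Σ|Δx|.
0–2 s: |Δx| = |-5 − 6| = 11 cm
2–3 s: |Δx| = |5 − -5| = 10 cm
3–7 s: |Δx| = |-8 − 5| = 13 cm
Total path = 34 cm; average speed = 34/7 = 34/7 cm/s.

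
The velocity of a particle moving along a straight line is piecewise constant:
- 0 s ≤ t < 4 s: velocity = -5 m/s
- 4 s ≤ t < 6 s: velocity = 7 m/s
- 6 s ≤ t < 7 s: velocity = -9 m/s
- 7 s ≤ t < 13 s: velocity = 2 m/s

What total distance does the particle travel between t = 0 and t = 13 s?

Total distance travelled is ∫|v| dt — sum the magnitudes of each area piece.
0–4 s: |-5| × 4 = 20 m
4–6 s: |7| × 2 = 14 m
6–7 s: |-9| × 1 = 9 m
7–13 s: |2| × 6 = 12 m
Total distance = 55 m

55 m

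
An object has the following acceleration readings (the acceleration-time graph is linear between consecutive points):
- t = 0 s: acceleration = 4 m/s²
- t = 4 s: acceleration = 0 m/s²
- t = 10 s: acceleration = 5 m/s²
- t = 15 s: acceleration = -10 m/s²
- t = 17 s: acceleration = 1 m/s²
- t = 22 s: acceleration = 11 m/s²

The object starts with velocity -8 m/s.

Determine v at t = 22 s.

Δv equals the area under the a-t graph; then v = v₀ + Δv.
0–4 s: ½(4 + 0)(4) = 8 m/s
4–10 s: ½(0 + 5)(6) = 15 m/s
10–15 s: ½(5 + -10)(5) = -12.5 m/s
15–17 s: ½(-10 + 1)(2) = -9 m/s
17–22 s: ½(1 + 11)(5) = 30 m/s
Δv = 31.5 m/s, so v(22) = -8 + (31.5) = 23.5 m/s.

23.5 m/s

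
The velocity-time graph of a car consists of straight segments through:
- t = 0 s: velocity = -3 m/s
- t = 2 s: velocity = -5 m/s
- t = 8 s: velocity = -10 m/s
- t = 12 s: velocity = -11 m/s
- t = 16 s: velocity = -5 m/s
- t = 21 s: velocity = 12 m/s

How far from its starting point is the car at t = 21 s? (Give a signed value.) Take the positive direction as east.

-109.5 m

Displacement is the signed area under the v-t curve.
0–2 s: ½(-3 + -5)(2) = -8 m
2–8 s: ½(-5 + -10)(6) = -45 m
8–12 s: ½(-10 + -11)(4) = -42 m
12–16 s: ½(-11 + -5)(4) = -32 m
16–21 s: ½(-5 + 12)(5) = 17.5 m
Net displacement = -109.5 m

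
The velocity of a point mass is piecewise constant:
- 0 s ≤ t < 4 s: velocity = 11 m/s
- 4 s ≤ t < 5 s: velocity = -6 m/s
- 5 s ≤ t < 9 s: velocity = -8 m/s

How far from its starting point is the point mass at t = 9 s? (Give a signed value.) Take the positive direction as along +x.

Displacement is the signed area under the v-t curve.
0–4 s: 11 × 4 = 44 m
4–5 s: -6 × 1 = -6 m
5–9 s: -8 × 4 = -32 m
Net displacement = 6 m

6 m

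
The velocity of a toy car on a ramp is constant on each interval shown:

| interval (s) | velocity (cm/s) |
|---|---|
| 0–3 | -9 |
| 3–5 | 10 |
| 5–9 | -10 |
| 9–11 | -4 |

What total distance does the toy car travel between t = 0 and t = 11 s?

95 cm

Distance (not displacement) is the total path length: add the absolute areas under v-t.
0–3 s: |-9| × 3 = 27 cm
3–5 s: |10| × 2 = 20 cm
5–9 s: |-10| × 4 = 40 cm
9–11 s: |-4| × 2 = 8 cm
Total distance = 95 cm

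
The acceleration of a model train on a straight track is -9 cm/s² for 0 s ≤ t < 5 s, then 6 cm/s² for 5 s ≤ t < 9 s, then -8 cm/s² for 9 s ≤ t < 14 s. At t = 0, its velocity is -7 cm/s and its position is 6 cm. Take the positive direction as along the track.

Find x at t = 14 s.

-541.5 cm

On each constant-a segment, Δv = aΔt and Δx = v₀Δt + ½aΔt²; chain segment to segment.
0–5 s: v starts -7 cm/s; Δx = -7·5 + ½·-9·5² = -147.5 cm; v ends -52 cm/s.
5–9 s: v starts -52 cm/s; Δx = -52·4 + ½·6·4² = -160 cm; v ends -28 cm/s.
9–14 s: v starts -28 cm/s; Δx = -28·5 + ½·-8·5² = -240 cm; v ends -68 cm/s.
x(14) = 6 + Σ Δx = -541.5 cm.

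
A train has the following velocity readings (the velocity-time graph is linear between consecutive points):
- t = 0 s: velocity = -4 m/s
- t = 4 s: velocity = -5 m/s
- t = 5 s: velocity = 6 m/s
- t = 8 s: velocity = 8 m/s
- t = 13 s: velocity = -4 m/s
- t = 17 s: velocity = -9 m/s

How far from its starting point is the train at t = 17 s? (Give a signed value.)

Net displacement equals the area under the velocity-time graph (areas below the axis count negative).
0–4 s: ½(-4 + -5)(4) = -18 m
4–5 s: ½(-5 + 6)(1) = 0.5 m
5–8 s: ½(6 + 8)(3) = 21 m
8–13 s: ½(8 + -4)(5) = 10 m
13–17 s: ½(-4 + -9)(4) = -26 m
Net displacement = -12.5 m

-12.5 m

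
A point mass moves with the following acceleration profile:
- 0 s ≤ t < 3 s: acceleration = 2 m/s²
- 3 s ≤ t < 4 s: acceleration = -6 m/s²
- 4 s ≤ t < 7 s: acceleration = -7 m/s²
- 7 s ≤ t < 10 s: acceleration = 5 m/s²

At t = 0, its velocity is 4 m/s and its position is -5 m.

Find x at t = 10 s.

-25 m

On each constant-a segment, Δv = aΔt and Δx = v₀Δt + ½aΔt²; chain segment to segment.
0–3 s: v starts 4 m/s; Δx = 4·3 + ½·2·3² = 21 m; v ends 10 m/s.
3–4 s: v starts 10 m/s; Δx = 10·1 + ½·-6·1² = 7 m; v ends 4 m/s.
4–7 s: v starts 4 m/s; Δx = 4·3 + ½·-7·3² = -19.5 m; v ends -17 m/s.
7–10 s: v starts -17 m/s; Δx = -17·3 + ½·5·3² = -28.5 m; v ends -2 m/s.
x(10) = -5 + Σ Δx = -25 m.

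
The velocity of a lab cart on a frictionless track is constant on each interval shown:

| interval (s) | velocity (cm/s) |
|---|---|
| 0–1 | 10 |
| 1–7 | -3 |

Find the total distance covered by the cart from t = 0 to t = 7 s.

Total distance travelled is ∫|v| dt — sum the magnitudes of each area piece.
0–1 s: |10| × 1 = 10 cm
1–7 s: |-3| × 6 = 18 cm
Total distance = 28 cm

28 cm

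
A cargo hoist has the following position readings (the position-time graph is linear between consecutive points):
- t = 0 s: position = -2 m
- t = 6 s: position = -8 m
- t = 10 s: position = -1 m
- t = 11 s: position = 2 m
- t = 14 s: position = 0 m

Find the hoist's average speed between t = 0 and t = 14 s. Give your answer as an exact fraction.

9/7 m/s

Average speed = (total path length)/(elapsed time); on a piecewise-linear x-t graph the path length is Σ|Δx|.
0–6 s: |Δx| = |-8 − -2| = 6 m
6–10 s: |Δx| = |-1 − -8| = 7 m
10–11 s: |Δx| = |2 − -1| = 3 m
11–14 s: |Δx| = |0 − 2| = 2 m
Total path = 18 m; average speed = 18/14 = 9/7 m/s.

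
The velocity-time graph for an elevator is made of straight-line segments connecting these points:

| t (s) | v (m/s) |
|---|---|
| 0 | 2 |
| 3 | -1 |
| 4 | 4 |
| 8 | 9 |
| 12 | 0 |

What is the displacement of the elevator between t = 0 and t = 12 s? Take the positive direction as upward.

Net displacement equals the area under the velocity-time graph (areas below the axis count negative).
0–3 s: ½(2 + -1)(3) = 1.5 m
3–4 s: ½(-1 + 4)(1) = 1.5 m
4–8 s: ½(4 + 9)(4) = 26 m
8–12 s: ½(9 + 0)(4) = 18 m
Net displacement = 47 m

47 m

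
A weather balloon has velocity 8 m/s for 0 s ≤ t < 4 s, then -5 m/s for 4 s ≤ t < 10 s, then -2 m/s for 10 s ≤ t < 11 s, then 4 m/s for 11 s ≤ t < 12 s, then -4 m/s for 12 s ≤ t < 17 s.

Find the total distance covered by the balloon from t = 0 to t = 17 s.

88 m

Distance (not displacement) is the total path length: add the absolute areas under v-t.
0–4 s: |8| × 4 = 32 m
4–10 s: |-5| × 6 = 30 m
10–11 s: |-2| × 1 = 2 m
11–12 s: |4| × 1 = 4 m
12–17 s: |-4| × 5 = 20 m
Total distance = 88 m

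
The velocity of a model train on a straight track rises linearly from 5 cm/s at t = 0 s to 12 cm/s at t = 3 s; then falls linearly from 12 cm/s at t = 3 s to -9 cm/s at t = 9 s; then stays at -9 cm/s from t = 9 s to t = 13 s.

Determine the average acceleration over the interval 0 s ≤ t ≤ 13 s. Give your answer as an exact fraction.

Average acceleration = Δv/Δt = (-9 − 5)/(13 − 0) = -14/13 cm/s².

-14/13 cm/s²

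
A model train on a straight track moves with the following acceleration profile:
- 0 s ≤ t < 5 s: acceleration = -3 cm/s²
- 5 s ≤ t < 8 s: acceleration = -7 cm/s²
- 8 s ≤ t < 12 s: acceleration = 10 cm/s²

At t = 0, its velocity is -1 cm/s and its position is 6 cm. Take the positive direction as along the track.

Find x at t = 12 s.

-184 cm

On each constant-a segment, Δv = aΔt and Δx = v₀Δt + ½aΔt²; chain segment to segment.
0–5 s: v starts -1 cm/s; Δx = -1·5 + ½·-3·5² = -42.5 cm; v ends -16 cm/s.
5–8 s: v starts -16 cm/s; Δx = -16·3 + ½·-7·3² = -79.5 cm; v ends -37 cm/s.
8–12 s: v starts -37 cm/s; Δx = -37·4 + ½·10·4² = -68 cm; v ends 3 cm/s.
x(12) = 6 + Σ Δx = -184 cm.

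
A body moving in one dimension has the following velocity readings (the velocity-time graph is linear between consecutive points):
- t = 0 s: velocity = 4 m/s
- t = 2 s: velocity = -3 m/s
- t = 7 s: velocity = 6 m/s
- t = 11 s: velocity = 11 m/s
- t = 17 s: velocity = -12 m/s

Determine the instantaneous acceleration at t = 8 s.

Acceleration is the slope of the v-t graph on 7–11 s: (11 − 6)/(11 − 7) = 1.25 m/s².

1.25 m/s²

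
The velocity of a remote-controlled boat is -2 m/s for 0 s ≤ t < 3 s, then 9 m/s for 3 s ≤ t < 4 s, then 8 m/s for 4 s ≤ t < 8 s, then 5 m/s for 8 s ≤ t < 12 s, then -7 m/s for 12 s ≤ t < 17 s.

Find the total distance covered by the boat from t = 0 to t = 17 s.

102 m

Distance (not displacement) is the total path length: add the absolute areas under v-t.
0–3 s: |-2| × 3 = 6 m
3–4 s: |9| × 1 = 9 m
4–8 s: |8| × 4 = 32 m
8–12 s: |5| × 4 = 20 m
12–17 s: |-7| × 5 = 35 m
Total distance = 102 m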